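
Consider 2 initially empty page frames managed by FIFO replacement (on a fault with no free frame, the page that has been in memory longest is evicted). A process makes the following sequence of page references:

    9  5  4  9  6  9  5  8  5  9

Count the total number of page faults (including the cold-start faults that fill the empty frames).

8

9 -> fault, frames (9)
5 -> fault, frames (9 5)
4 -> fault, evict 9, frames (5 4)
9 -> fault, evict 5, frames (4 9)
6 -> fault, evict 4, frames (9 6)
9 -> hit
5 -> fault, evict 9, frames (6 5)
8 -> fault, evict 6, frames (5 8)
5 -> hit
9 -> fault, evict 5, frames (8 9)
Page faults: 8.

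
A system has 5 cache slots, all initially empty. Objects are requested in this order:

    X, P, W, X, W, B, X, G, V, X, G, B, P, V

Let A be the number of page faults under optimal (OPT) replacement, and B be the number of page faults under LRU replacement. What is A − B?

Under OPT: F F F . . F . F F . . . . . → 6 faults.
Under LRU: F F F . . F . F F . . . F . → 7 faults.
A − B = 6 − 7 = -1.

-1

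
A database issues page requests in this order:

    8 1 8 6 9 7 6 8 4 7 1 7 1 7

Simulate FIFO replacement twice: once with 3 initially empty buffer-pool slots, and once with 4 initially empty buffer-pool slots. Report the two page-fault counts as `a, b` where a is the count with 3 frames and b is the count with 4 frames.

3 frames: F F . F F F . F F . F F . . → 9 faults.
4 frames: F F . F F F . F F . F . . . → 8 faults.
8 < 9: adding a frame reduced faults, as is typical.

9, 8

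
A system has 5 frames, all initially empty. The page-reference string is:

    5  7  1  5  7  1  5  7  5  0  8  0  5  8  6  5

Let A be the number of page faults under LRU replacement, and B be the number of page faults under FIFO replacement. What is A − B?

-1

Under LRU: F F F . . . . . . F F . . . F . → 6 faults.
Under FIFO: F F F . . . . . . F F . . . F F → 7 faults.
A − B = 6 − 7 = -1.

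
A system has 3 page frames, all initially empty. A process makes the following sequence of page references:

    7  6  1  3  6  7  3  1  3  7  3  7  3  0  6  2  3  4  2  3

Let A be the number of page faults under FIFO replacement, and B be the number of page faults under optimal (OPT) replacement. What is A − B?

1

Under FIFO: F F F F . F . . . . . . . F F F F F . . → 10 faults.
Under OPT: F F F F . . . F . . . . . F F F . F . . → 9 faults.
A − B = 10 − 9 = 1.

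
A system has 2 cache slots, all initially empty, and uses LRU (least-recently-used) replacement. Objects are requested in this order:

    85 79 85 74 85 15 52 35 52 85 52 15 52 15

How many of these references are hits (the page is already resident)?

85: fault, frames {85}
79: fault, frames {85,79}
85: hit
74: fault, evict 79, frames {85,74}
85: hit
15: fault, evict 74, frames {85,15}
52: fault, evict 85, frames {15,52}
35: fault, evict 15, frames {52,35}
52: hit
85: fault, evict 35, frames {52,85}
52: hit
15: fault, evict 85, frames {52,15}
52: hit
15: hit
Hits: 6.

6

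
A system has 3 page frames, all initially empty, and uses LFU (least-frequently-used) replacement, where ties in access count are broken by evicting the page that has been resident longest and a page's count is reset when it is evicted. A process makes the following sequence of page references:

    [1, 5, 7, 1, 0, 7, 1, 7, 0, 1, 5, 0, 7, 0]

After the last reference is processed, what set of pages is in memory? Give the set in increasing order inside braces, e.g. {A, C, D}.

{0, 1, 7}

1 -> fault, frames [1]
5 -> fault, frames [1, 5]
7 -> fault, frames [1, 5, 7]
1 -> hit
0 -> fault, evict 5, frames [1, 7, 0]
7 -> hit
1 -> hit
7 -> hit
0 -> hit
1 -> hit
5 -> fault, evict 0, frames [1, 7, 5]
0 -> fault, evict 5, frames [1, 7, 0]
7 -> hit
0 -> hit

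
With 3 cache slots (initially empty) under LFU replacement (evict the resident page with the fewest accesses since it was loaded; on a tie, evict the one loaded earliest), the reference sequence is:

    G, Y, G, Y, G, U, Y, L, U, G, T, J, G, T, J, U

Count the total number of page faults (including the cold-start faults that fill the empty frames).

G -> miss, frames {G}
Y -> miss, frames {G,Y}
G -> hit
Y -> hit
G -> hit
U -> miss, frames {G,Y,U}
Y -> hit
L -> miss, evict U, frames {G,Y,L}
U -> miss, evict L, frames {G,Y,U}
G -> hit
T -> miss, evict U, frames {G,Y,T}
J -> miss, evict T, frames {G,Y,J}
G -> hit
T -> miss, evict J, frames {G,Y,T}
J -> miss, evict T, frames {G,Y,J}
U -> miss, evict J, frames {G,Y,U}
Page faults: 10.

10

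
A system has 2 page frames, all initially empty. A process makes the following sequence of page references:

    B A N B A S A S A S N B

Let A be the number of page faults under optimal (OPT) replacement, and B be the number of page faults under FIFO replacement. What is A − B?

-1

Under OPT: F F F . F F . . . . F F → 7 faults.
Under FIFO: F F F F F F . . . . F F → 8 faults.
A − B = 7 − 8 = -1.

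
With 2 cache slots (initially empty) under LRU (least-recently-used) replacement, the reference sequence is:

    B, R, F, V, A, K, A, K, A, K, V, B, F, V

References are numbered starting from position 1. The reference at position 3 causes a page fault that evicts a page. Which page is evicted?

pos 1: B → fault, frames {B}
pos 2: R → fault, frames {B,R}
pos 3: F → fault, evict B, frames {R,F}
At position 3, page B is evicted.

B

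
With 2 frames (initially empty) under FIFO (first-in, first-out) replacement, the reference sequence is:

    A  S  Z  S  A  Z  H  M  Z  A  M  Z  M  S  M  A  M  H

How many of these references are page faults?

14

A: miss, frames (A)
S: miss, frames (A S)
Z: miss, evict A, frames (S Z)
S: hit
A: miss, evict S, frames (Z A)
Z: hit
H: miss, evict Z, frames (A H)
M: miss, evict A, frames (H M)
Z: miss, evict H, frames (M Z)
A: miss, evict M, frames (Z A)
M: miss, evict Z, frames (A M)
Z: miss, evict A, frames (M Z)
M: hit
S: miss, evict M, frames (Z S)
M: miss, evict Z, frames (S M)
A: miss, evict S, frames (M A)
M: hit
H: miss, evict M, frames (A H)
Page faults: 14.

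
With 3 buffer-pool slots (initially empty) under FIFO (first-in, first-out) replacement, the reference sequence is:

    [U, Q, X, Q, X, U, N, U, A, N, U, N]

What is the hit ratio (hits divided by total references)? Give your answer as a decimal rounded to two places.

0.50

U -> miss, frames {U}
Q -> miss, frames {U,Q}
X -> miss, frames {U,Q,X}
Q -> hit
X -> hit
U -> hit
N -> miss, evict U, frames {Q,X,N}
U -> miss, evict Q, frames {X,N,U}
A -> miss, evict X, frames {N,U,A}
N -> hit
U -> hit
N -> hit
Hits: 6 of 12 references → 6/12 = 0.5000.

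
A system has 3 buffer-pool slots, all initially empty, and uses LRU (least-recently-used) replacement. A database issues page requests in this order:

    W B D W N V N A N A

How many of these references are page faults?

6

W → miss, frames {W}
B → miss, frames {W,B}
D → miss, frames {W,B,D}
W → hit
N → miss, evict B, frames {D,W,N}
V → miss, evict D, frames {W,N,V}
N → hit
A → miss, evict W, frames {V,N,A}
N → hit
A → hit
Page faults: 6.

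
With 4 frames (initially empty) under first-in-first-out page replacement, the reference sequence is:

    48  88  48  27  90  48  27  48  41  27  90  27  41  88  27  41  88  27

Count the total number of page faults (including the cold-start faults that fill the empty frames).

5

48 → fault, frames [48]
88 → fault, frames [48, 88]
48 → hit
27 → fault, frames [48, 88, 27]
90 → fault, frames [48, 88, 27, 90]
48 → hit
27 → hit
48 → hit
41 → fault, evict 48, frames [88, 27, 90, 41]
27 → hit
90 → hit
27 → hit
41 → hit
88 → hit
27 → hit
41 → hit
88 → hit
27 → hit
Page faults: 5.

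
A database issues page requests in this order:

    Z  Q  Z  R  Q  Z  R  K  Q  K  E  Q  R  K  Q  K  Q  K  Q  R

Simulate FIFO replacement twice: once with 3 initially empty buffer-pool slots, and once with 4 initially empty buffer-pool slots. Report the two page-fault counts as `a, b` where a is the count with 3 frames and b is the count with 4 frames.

8, 5

3 frames: F F . F . . . F . . F F F F . . . . . . → 8 faults.
4 frames: F F . F . . . F . . F . . . . . . . . . → 5 faults.
5 < 8: adding a frame reduced faults, as is typical.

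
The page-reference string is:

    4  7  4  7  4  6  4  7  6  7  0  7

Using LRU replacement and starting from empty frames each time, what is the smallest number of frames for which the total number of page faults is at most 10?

f=1: 12 faults
f=2: 6 faults
f=3: 4 faults
f=4: 4 faults
Smallest f with faults ≤ 10 is 2.

2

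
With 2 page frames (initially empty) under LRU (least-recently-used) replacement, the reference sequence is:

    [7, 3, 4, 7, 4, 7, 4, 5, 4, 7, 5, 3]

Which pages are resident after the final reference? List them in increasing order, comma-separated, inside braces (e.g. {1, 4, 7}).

7 -> miss, frames (7)
3 -> miss, frames (7 3)
4 -> miss, evict 7, frames (3 4)
7 -> miss, evict 3, frames (4 7)
4 -> hit
7 -> hit
4 -> hit
5 -> miss, evict 7, frames (4 5)
4 -> hit
7 -> miss, evict 5, frames (4 7)
5 -> miss, evict 4, frames (7 5)
3 -> miss, evict 7, frames (5 3)

{3, 5}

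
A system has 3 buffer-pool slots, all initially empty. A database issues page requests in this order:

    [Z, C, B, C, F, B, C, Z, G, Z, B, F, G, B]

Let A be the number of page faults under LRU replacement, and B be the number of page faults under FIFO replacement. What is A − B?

1

Under LRU: F F F . F . . F F . F F F . → 9 faults.
Under FIFO: F F F . F . . F F . F F . . → 8 faults.
A − B = 9 − 8 = 1.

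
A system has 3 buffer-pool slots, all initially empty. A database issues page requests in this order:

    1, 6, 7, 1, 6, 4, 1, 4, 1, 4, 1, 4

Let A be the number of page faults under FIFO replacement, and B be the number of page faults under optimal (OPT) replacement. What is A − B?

1

Under FIFO: F F F . . F F . . . . . → 5 faults.
Under OPT: F F F . . F . . . . . . → 4 faults.
A − B = 5 − 4 = 1.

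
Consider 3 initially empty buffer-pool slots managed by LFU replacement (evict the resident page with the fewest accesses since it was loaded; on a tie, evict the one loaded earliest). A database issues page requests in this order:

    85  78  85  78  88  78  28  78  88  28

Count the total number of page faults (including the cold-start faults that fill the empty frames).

6

85: miss, frames [85]
78: miss, frames [85, 78]
85: hit
78: hit
88: miss, frames [85, 78, 88]
78: hit
28: miss, evict 88, frames [85, 78, 28]
78: hit
88: miss, evict 28, frames [85, 78, 88]
28: miss, evict 88, frames [85, 78, 28]
Page faults: 6.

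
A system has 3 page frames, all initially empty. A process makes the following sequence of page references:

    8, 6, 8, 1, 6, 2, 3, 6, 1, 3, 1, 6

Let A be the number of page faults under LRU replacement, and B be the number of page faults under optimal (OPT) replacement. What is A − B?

1

Under LRU: F F . F . F F . F . . . → 6 faults.
Under OPT: F F . F . F F . . . . . → 5 faults.
A − B = 6 − 5 = 1.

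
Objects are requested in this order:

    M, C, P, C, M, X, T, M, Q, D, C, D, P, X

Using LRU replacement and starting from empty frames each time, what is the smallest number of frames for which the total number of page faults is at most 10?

3

f=1: 14 faults
f=2: 12 faults
f=3: 10 faults
f=4: 10 faults
f=5: 10 faults
f=6: 9 faults
f=7: 7 faults
Smallest f with faults ≤ 10 is 3.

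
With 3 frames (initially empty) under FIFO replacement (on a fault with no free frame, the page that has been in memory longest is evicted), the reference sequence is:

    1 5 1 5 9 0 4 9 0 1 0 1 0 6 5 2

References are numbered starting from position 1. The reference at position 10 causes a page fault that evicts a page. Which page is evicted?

9

pos 1: 1 → fault, frames {1}
pos 2: 5 → fault, frames {1,5}
pos 3: 1 → hit
pos 4: 5 → hit
pos 5: 9 → fault, frames {1,5,9}
pos 6: 0 → fault, evict 1, frames {5,9,0}
pos 7: 4 → fault, evict 5, frames {9,0,4}
pos 8: 9 → hit
pos 9: 0 → hit
pos 10: 1 → fault, evict 9, frames {0,4,1}
At position 10, page 9 is evicted.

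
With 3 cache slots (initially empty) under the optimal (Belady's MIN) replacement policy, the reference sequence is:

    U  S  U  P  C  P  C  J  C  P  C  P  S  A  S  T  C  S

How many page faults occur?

U: miss, frames (U)
S: miss, frames (U S)
U: hit
P: miss, frames (U S P)
C: miss, evict U, frames (S P C)
P: hit
C: hit
J: miss, evict S, frames (P C J)
C: hit
P: hit
C: hit
P: hit
S: miss, evict J, frames (P C S)
A: miss, evict P, frames (C S A)
S: hit
T: miss, evict A, frames (C S T)
C: hit
S: hit
Page faults: 8.

8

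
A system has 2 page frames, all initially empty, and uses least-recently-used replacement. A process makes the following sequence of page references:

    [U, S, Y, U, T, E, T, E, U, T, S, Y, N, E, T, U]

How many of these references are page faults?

U → fault, frames {U}
S → fault, frames {U,S}
Y → fault, evict U, frames {S,Y}
U → fault, evict S, frames {Y,U}
T → fault, evict Y, frames {U,T}
E → fault, evict U, frames {T,E}
T → hit
E → hit
U → fault, evict T, frames {E,U}
T → fault, evict E, frames {U,T}
S → fault, evict U, frames {T,S}
Y → fault, evict T, frames {S,Y}
N → fault, evict S, frames {Y,N}
E → fault, evict Y, frames {N,E}
T → fault, evict N, frames {E,T}
U → fault, evict E, frames {T,U}
Page faults: 14.

14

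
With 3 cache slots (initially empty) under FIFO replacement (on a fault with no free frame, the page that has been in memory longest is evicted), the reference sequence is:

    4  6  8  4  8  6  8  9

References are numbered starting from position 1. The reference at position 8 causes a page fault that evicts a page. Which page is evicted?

pos 1: 4: fault, frames (4)
pos 2: 6: fault, frames (4 6)
pos 3: 8: fault, frames (4 6 8)
pos 4: 4: hit
pos 5: 8: hit
pos 6: 6: hit
pos 7: 8: hit
pos 8: 9: fault, evict 4, frames (6 8 9)
At position 8, page 4 is evicted.

4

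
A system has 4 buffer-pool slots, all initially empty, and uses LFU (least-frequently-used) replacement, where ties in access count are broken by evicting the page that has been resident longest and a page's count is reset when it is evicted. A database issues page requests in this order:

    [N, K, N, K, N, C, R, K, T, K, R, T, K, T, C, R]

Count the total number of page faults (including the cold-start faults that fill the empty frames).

N → fault, frames {N}
K → fault, frames {N,K}
N → hit
K → hit
N → hit
C → fault, frames {N,K,C}
R → fault, frames {N,K,C,R}
K → hit
T → fault, evict C, frames {N,K,R,T}
K → hit
R → hit
T → hit
K → hit
T → hit
C → fault, evict R, frames {N,K,T,C}
R → fault, evict C, frames {N,K,T,R}
Page faults: 7.

7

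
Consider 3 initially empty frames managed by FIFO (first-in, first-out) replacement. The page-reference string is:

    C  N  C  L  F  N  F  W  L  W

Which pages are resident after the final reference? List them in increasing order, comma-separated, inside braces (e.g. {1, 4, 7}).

C → fault, frames [C]
N → fault, frames [C, N]
C → hit
L → fault, frames [C, N, L]
F → fault, evict C, frames [N, L, F]
N → hit
F → hit
W → fault, evict N, frames [L, F, W]
L → hit
W → hit

{F, L, W}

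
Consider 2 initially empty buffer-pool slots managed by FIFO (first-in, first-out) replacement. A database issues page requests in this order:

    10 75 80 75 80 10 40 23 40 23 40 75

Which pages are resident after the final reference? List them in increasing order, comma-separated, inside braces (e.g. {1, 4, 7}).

10: fault, frames [10]
75: fault, frames [10, 75]
80: fault, evict 10, frames [75, 80]
75: hit
80: hit
10: fault, evict 75, frames [80, 10]
40: fault, evict 80, frames [10, 40]
23: fault, evict 10, frames [40, 23]
40: hit
23: hit
40: hit
75: fault, evict 40, frames [23, 75]

{23, 75}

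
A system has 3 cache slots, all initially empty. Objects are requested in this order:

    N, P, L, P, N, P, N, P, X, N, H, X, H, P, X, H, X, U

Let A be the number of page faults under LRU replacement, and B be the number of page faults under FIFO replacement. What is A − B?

Under LRU: F F F . . . . . F . F . . F . . . F → 7 faults.
Under FIFO: F F F . . . . . F F F . . F F . . F → 9 faults.
A − B = 7 − 9 = -2.

-2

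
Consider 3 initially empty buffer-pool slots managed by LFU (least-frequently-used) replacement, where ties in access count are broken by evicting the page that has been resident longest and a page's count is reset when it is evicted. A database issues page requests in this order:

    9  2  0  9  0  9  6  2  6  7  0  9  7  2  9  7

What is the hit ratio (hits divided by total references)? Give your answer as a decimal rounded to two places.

9 → fault, frames [9]
2 → fault, frames [9, 2]
0 → fault, frames [9, 2, 0]
9 → hit
0 → hit
9 → hit
6 → fault, evict 2, frames [9, 0, 6]
2 → fault, evict 6, frames [9, 0, 2]
6 → fault, evict 2, frames [9, 0, 6]
7 → fault, evict 6, frames [9, 0, 7]
0 → hit
9 → hit
7 → hit
2 → fault, evict 7, frames [9, 0, 2]
9 → hit
7 → fault, evict 2, frames [9, 0, 7]
Hits: 7 of 16 references → 7/16 = 0.4375.

0.44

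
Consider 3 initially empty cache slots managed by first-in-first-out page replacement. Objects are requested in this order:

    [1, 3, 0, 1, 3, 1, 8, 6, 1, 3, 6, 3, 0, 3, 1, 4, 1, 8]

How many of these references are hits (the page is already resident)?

7

1 → miss, frames {1}
3 → miss, frames {1,3}
0 → miss, frames {1,3,0}
1 → hit
3 → hit
1 → hit
8 → miss, evict 1, frames {3,0,8}
6 → miss, evict 3, frames {0,8,6}
1 → miss, evict 0, frames {8,6,1}
3 → miss, evict 8, frames {6,1,3}
6 → hit
3 → hit
0 → miss, evict 6, frames {1,3,0}
3 → hit
1 → hit
4 → miss, evict 1, frames {3,0,4}
1 → miss, evict 3, frames {0,4,1}
8 → miss, evict 0, frames {4,1,8}
Hits: 7.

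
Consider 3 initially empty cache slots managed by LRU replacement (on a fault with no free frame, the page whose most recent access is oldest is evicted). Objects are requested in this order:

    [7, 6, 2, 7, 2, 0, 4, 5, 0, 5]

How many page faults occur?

7 → fault, frames (7)
6 → fault, frames (7 6)
2 → fault, frames (7 6 2)
7 → hit
2 → hit
0 → fault, evict 6, frames (7 2 0)
4 → fault, evict 7, frames (2 0 4)
5 → fault, evict 2, frames (0 4 5)
0 → hit
5 → hit
Page faults: 6.

6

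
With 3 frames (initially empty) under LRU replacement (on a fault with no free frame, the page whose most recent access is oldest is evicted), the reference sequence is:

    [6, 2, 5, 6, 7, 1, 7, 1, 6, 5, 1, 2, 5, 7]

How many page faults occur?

6 → fault, frames (6)
2 → fault, frames (6 2)
5 → fault, frames (6 2 5)
6 → hit
7 → fault, evict 2, frames (5 6 7)
1 → fault, evict 5, frames (6 7 1)
7 → hit
1 → hit
6 → hit
5 → fault, evict 7, frames (1 6 5)
1 → hit
2 → fault, evict 6, frames (5 1 2)
5 → hit
7 → fault, evict 1, frames (2 5 7)
Page faults: 8.

8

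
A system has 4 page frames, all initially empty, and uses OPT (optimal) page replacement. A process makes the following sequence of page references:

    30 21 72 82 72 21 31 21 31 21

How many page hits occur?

5

30 → miss, frames {30}
21 → miss, frames {30,21}
72 → miss, frames {30,21,72}
82 → miss, frames {30,21,72,82}
72 → hit
21 → hit
31 → miss, evict 82, frames {30,21,72,31}
21 → hit
31 → hit
21 → hit
Hits: 5.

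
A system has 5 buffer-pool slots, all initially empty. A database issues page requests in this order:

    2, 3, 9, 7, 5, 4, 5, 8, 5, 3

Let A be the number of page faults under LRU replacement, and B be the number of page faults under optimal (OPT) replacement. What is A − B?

1

Under LRU: F F F F F F . F . F → 8 faults.
Under OPT: F F F F F F . F . . → 7 faults.
A − B = 8 − 7 = 1.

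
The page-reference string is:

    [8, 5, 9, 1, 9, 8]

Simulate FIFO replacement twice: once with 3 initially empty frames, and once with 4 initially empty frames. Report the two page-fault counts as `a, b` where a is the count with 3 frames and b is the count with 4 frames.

3 frames: F F F F . F → 5 faults.
4 frames: F F F F . . → 4 faults.
4 < 5: adding a frame reduced faults, as is typical.

5, 4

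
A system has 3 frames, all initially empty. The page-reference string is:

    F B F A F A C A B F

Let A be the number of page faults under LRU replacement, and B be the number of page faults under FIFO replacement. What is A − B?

1

Under LRU: F F . F . . F . F F → 6 faults.
Under FIFO: F F . F . . F . . F → 5 faults.
A − B = 6 − 5 = 1.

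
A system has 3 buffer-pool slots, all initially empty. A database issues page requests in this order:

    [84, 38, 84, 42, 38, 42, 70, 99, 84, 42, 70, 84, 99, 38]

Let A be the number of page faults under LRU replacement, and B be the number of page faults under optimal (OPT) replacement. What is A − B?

3

Under LRU: F F . F . . F F F F F . F F → 10 faults.
Under OPT: F F . F . . F F . . F . . F → 7 faults.
A − B = 10 − 7 = 3.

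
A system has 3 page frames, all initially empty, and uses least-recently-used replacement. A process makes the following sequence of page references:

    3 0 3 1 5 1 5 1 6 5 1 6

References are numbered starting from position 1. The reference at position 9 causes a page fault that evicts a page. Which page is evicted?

3

pos 1: 3 → miss, frames (3)
pos 2: 0 → miss, frames (3 0)
pos 3: 3 → hit
pos 4: 1 → miss, frames (0 3 1)
pos 5: 5 → miss, evict 0, frames (3 1 5)
pos 6: 1 → hit
pos 7: 5 → hit
pos 8: 1 → hit
pos 9: 6 → miss, evict 3, frames (5 1 6)
At position 9, page 3 is evicted.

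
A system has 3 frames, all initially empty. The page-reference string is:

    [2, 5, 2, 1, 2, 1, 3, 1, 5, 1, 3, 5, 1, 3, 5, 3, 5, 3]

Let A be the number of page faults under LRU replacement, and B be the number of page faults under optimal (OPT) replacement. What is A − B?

1

Under LRU: F F . F . . F . F . . . . . . . . . → 5 faults.
Under OPT: F F . F . . F . . . . . . . . . . . → 4 faults.
A − B = 5 − 4 = 1.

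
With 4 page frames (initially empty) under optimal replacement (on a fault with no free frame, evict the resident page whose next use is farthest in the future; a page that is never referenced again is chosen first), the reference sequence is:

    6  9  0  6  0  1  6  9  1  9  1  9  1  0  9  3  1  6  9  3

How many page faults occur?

5

6: miss, frames {6}
9: miss, frames {6,9}
0: miss, frames {6,9,0}
6: hit
0: hit
1: miss, frames {6,9,0,1}
6: hit
9: hit
1: hit
9: hit
1: hit
9: hit
1: hit
0: hit
9: hit
3: miss, evict 0, frames {6,9,1,3}
1: hit
6: hit
9: hit
3: hit
Page faults: 5.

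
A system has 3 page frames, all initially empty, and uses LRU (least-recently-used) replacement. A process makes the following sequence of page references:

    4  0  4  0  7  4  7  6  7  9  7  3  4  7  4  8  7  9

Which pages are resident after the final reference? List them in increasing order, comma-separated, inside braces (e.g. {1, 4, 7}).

4 -> miss, frames [4]
0 -> miss, frames [4, 0]
4 -> hit
0 -> hit
7 -> miss, frames [4, 0, 7]
4 -> hit
7 -> hit
6 -> miss, evict 0, frames [4, 7, 6]
7 -> hit
9 -> miss, evict 4, frames [6, 7, 9]
7 -> hit
3 -> miss, evict 6, frames [9, 7, 3]
4 -> miss, evict 9, frames [7, 3, 4]
7 -> hit
4 -> hit
8 -> miss, evict 3, frames [7, 4, 8]
7 -> hit
9 -> miss, evict 4, frames [8, 7, 9]

{7, 8, 9}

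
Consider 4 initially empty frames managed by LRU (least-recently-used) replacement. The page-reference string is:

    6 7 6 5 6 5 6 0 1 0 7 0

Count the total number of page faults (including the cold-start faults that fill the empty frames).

6

6: fault, frames [6]
7: fault, frames [6, 7]
6: hit
5: fault, frames [7, 6, 5]
6: hit
5: hit
6: hit
0: fault, frames [7, 5, 6, 0]
1: fault, evict 7, frames [5, 6, 0, 1]
0: hit
7: fault, evict 5, frames [6, 1, 0, 7]
0: hit
Page faults: 6.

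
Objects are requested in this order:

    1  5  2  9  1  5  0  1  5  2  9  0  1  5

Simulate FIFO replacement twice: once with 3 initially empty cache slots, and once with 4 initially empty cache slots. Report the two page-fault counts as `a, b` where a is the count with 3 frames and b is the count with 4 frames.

11, 12

3 frames: F F F F F F F . . F F . F F → 11 faults.
4 frames: F F F F . . F F F F F F F F → 12 faults.
12 > 11: adding a frame increased faults — Belady's anomaly.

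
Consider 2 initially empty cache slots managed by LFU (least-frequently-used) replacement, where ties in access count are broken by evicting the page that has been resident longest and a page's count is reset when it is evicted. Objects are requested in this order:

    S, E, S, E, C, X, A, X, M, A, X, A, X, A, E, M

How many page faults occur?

13

S -> fault, frames {S}
E -> fault, frames {S,E}
S -> hit
E -> hit
C -> fault, evict S, frames {E,C}
X -> fault, evict C, frames {E,X}
A -> fault, evict X, frames {E,A}
X -> fault, evict A, frames {E,X}
M -> fault, evict X, frames {E,M}
A -> fault, evict M, frames {E,A}
X -> fault, evict A, frames {E,X}
A -> fault, evict X, frames {E,A}
X -> fault, evict A, frames {E,X}
A -> fault, evict X, frames {E,A}
E -> hit
M -> fault, evict A, frames {E,M}
Page faults: 13.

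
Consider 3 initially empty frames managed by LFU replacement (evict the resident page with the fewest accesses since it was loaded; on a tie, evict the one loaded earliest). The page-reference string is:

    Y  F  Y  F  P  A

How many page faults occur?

4

Y: fault, frames [Y]
F: fault, frames [Y, F]
Y: hit
F: hit
P: fault, frames [Y, F, P]
A: fault, evict P, frames [Y, F, A]
Page faults: 4.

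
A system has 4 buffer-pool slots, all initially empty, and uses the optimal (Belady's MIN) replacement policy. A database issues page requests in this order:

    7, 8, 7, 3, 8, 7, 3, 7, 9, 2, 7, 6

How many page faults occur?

6

7: miss, frames [7]
8: miss, frames [7, 8]
7: hit
3: miss, frames [7, 8, 3]
8: hit
7: hit
3: hit
7: hit
9: miss, frames [7, 8, 3, 9]
2: miss, evict 9, frames [7, 8, 3, 2]
7: hit
6: miss, evict 2, frames [7, 8, 3, 6]
Page faults: 6.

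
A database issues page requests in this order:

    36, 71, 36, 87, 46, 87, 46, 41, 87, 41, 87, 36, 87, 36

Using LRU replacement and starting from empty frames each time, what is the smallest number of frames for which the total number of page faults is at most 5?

4

f=1: 14 faults
f=2: 7 faults
f=3: 6 faults
f=4: 5 faults
f=5: 5 faults
Smallest f with faults ≤ 5 is 4.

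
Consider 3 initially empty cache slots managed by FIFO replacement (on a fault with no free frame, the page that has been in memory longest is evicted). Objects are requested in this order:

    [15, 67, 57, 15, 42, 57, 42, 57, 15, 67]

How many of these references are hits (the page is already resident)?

15: fault, frames {15}
67: fault, frames {15,67}
57: fault, frames {15,67,57}
15: hit
42: fault, evict 15, frames {67,57,42}
57: hit
42: hit
57: hit
15: fault, evict 67, frames {57,42,15}
67: fault, evict 57, frames {42,15,67}
Hits: 4.

4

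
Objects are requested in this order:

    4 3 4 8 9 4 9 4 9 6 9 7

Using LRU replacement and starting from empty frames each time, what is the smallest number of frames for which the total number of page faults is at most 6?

f=1: 12 faults
f=2: 7 faults
f=3: 6 faults
f=4: 6 faults
f=5: 6 faults
f=6: 6 faults
Smallest f with faults ≤ 6 is 3.

3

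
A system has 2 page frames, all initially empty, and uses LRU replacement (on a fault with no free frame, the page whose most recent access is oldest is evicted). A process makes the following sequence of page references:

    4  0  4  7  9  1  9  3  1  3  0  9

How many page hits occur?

4: fault, frames (4)
0: fault, frames (4 0)
4: hit
7: fault, evict 0, frames (4 7)
9: fault, evict 4, frames (7 9)
1: fault, evict 7, frames (9 1)
9: hit
3: fault, evict 1, frames (9 3)
1: fault, evict 9, frames (3 1)
3: hit
0: fault, evict 1, frames (3 0)
9: fault, evict 3, frames (0 9)
Hits: 3.

3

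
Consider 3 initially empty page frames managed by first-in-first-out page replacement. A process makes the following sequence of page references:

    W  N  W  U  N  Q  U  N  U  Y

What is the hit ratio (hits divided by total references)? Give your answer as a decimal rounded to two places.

W → fault, frames {W}
N → fault, frames {W,N}
W → hit
U → fault, frames {W,N,U}
N → hit
Q → fault, evict W, frames {N,U,Q}
U → hit
N → hit
U → hit
Y → fault, evict N, frames {U,Q,Y}
Hits: 5 of 10 references → 5/10 = 0.5000.

0.50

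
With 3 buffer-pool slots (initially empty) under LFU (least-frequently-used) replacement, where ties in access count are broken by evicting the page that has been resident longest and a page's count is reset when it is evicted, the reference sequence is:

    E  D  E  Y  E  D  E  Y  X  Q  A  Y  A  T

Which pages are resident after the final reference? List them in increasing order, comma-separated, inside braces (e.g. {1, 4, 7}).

{E, T, Y}

E → fault, frames (E)
D → fault, frames (E D)
E → hit
Y → fault, frames (E D Y)
E → hit
D → hit
E → hit
Y → hit
X → fault, evict D, frames (E Y X)
Q → fault, evict X, frames (E Y Q)
A → fault, evict Q, frames (E Y A)
Y → hit
A → hit
T → fault, evict A, frames (E Y T)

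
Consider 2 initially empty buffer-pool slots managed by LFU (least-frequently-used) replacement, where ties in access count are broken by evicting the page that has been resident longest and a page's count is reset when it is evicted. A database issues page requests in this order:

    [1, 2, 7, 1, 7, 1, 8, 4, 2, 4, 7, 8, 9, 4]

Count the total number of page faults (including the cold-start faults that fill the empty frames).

1: miss, frames [1]
2: miss, frames [1, 2]
7: miss, evict 1, frames [2, 7]
1: miss, evict 2, frames [7, 1]
7: hit
1: hit
8: miss, evict 7, frames [1, 8]
4: miss, evict 8, frames [1, 4]
2: miss, evict 4, frames [1, 2]
4: miss, evict 2, frames [1, 4]
7: miss, evict 4, frames [1, 7]
8: miss, evict 7, frames [1, 8]
9: miss, evict 8, frames [1, 9]
4: miss, evict 9, frames [1, 4]
Page faults: 12.

12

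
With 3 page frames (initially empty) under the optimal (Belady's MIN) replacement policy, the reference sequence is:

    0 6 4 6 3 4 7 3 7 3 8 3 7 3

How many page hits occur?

8

0: miss, frames [0]
6: miss, frames [0, 6]
4: miss, frames [0, 6, 4]
6: hit
3: miss, evict 6, frames [0, 4, 3]
4: hit
7: miss, evict 4, frames [0, 3, 7]
3: hit
7: hit
3: hit
8: miss, evict 0, frames [3, 7, 8]
3: hit
7: hit
3: hit
Hits: 8.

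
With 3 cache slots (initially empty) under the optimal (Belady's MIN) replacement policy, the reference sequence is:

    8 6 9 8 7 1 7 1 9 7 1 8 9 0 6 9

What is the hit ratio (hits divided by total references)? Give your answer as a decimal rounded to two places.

8 → miss, frames [8]
6 → miss, frames [8, 6]
9 → miss, frames [8, 6, 9]
8 → hit
7 → miss, evict 6, frames [8, 9, 7]
1 → miss, evict 8, frames [9, 7, 1]
7 → hit
1 → hit
9 → hit
7 → hit
1 → hit
8 → miss, evict 1, frames [9, 7, 8]
9 → hit
0 → miss, evict 8, frames [9, 7, 0]
6 → miss, evict 0, frames [9, 7, 6]
9 → hit
Hits: 8 of 16 references → 8/16 = 0.5000.

0.50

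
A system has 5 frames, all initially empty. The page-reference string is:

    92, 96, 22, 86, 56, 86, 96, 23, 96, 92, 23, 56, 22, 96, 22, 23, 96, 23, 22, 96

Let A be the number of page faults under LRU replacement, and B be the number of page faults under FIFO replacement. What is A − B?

-1

Under LRU: F F F F F . . F . F . . F . . . . . . . → 8 faults.
Under FIFO: F F F F F . . F . F . . . F F . . . . . → 9 faults.
A − B = 8 − 9 = -1.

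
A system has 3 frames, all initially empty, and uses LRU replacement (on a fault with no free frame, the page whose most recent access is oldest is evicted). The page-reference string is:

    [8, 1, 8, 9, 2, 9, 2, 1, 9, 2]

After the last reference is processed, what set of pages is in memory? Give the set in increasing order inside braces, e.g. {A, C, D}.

{1, 2, 9}

8 → fault, frames (8)
1 → fault, frames (8 1)
8 → hit
9 → fault, frames (1 8 9)
2 → fault, evict 1, frames (8 9 2)
9 → hit
2 → hit
1 → fault, evict 8, frames (9 2 1)
9 → hit
2 → hit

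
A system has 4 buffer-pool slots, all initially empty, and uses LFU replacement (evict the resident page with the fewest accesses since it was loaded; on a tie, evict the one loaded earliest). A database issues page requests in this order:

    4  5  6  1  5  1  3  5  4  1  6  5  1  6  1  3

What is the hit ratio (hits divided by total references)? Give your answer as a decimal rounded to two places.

4 → fault, frames [4]
5 → fault, frames [4, 5]
6 → fault, frames [4, 5, 6]
1 → fault, frames [4, 5, 6, 1]
5 → hit
1 → hit
3 → fault, evict 4, frames [5, 6, 1, 3]
5 → hit
4 → fault, evict 6, frames [5, 1, 3, 4]
1 → hit
6 → fault, evict 3, frames [5, 1, 4, 6]
5 → hit
1 → hit
6 → hit
1 → hit
3 → fault, evict 4, frames [5, 1, 6, 3]
Hits: 8 of 16 references → 8/16 = 0.5000.

0.50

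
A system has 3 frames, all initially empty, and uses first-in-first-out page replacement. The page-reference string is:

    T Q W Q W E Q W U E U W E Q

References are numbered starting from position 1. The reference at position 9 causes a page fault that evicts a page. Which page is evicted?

pos 1: T: miss, frames {T}
pos 2: Q: miss, frames {T,Q}
pos 3: W: miss, frames {T,Q,W}
pos 4: Q: hit
pos 5: W: hit
pos 6: E: miss, evict T, frames {Q,W,E}
pos 7: Q: hit
pos 8: W: hit
pos 9: U: miss, evict Q, frames {W,E,U}
At position 9, page Q is evicted.

Q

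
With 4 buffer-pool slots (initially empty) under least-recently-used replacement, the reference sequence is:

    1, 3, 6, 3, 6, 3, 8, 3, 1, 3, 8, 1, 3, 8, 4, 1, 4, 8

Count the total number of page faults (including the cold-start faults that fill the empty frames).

1: fault, frames [1]
3: fault, frames [1, 3]
6: fault, frames [1, 3, 6]
3: hit
6: hit
3: hit
8: fault, frames [1, 6, 3, 8]
3: hit
1: hit
3: hit
8: hit
1: hit
3: hit
8: hit
4: fault, evict 6, frames [1, 3, 8, 4]
1: hit
4: hit
8: hit
Page faults: 5.

5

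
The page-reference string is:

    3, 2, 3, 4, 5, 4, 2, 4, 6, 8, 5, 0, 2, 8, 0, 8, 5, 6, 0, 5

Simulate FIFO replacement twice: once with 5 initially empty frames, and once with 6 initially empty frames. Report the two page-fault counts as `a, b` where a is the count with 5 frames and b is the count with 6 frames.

8, 7

5 frames: F F . F F . . . F F . F F . . . . . . . → 8 faults.
6 frames: F F . F F . . . F F . F . . . . . . . . → 7 faults.
7 < 8: adding a frame reduced faults, as is typical.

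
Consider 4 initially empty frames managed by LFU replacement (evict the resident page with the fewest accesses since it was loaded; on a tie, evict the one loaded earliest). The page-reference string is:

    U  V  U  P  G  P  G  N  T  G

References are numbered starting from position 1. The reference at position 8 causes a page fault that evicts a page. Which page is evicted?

V

pos 1: U → fault, frames {U}
pos 2: V → fault, frames {U,V}
pos 3: U → hit
pos 4: P → fault, frames {U,V,P}
pos 5: G → fault, frames {U,V,P,G}
pos 6: P → hit
pos 7: G → hit
pos 8: N → fault, evict V, frames {U,P,G,N}
At position 8, page V is evicted.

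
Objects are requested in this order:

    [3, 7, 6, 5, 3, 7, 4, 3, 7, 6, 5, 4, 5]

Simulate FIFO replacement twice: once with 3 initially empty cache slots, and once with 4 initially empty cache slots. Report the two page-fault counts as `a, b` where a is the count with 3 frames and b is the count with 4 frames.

9, 10

3 frames: F F F F F F F . . F F . . → 9 faults.
4 frames: F F F F . . F F F F F F . → 10 faults.
10 > 9: adding a frame increased faults — Belady's anomaly.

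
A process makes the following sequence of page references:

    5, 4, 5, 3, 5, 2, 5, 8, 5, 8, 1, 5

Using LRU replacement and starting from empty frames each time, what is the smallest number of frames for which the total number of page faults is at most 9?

2

f=1: 12 faults
f=2: 7 faults
f=3: 6 faults
f=4: 6 faults
f=5: 6 faults
f=6: 6 faults
Smallest f with faults ≤ 9 is 2.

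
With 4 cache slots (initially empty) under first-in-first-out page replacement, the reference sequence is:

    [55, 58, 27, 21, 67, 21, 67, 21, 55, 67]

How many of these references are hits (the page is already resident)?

4

55 -> fault, frames (55)
58 -> fault, frames (55 58)
27 -> fault, frames (55 58 27)
21 -> fault, frames (55 58 27 21)
67 -> fault, evict 55, frames (58 27 21 67)
21 -> hit
67 -> hit
21 -> hit
55 -> fault, evict 58, frames (27 21 67 55)
67 -> hit
Hits: 4.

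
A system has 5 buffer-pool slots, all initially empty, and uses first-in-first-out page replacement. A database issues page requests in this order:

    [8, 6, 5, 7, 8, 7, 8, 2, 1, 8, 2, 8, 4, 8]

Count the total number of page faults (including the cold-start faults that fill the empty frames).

8

8 → miss, frames {8}
6 → miss, frames {8,6}
5 → miss, frames {8,6,5}
7 → miss, frames {8,6,5,7}
8 → hit
7 → hit
8 → hit
2 → miss, frames {8,6,5,7,2}
1 → miss, evict 8, frames {6,5,7,2,1}
8 → miss, evict 6, frames {5,7,2,1,8}
2 → hit
8 → hit
4 → miss, evict 5, frames {7,2,1,8,4}
8 → hit
Page faults: 8.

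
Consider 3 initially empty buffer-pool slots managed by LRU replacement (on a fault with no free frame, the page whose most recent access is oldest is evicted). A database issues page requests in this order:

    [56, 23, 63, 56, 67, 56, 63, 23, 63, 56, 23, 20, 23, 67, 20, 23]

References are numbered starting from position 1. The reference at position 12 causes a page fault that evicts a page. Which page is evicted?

63

pos 1: 56 -> fault, frames [56]
pos 2: 23 -> fault, frames [56, 23]
pos 3: 63 -> fault, frames [56, 23, 63]
pos 4: 56 -> hit
pos 5: 67 -> fault, evict 23, frames [63, 56, 67]
pos 6: 56 -> hit
pos 7: 63 -> hit
pos 8: 23 -> fault, evict 67, frames [56, 63, 23]
pos 9: 63 -> hit
pos 10: 56 -> hit
pos 11: 23 -> hit
pos 12: 20 -> fault, evict 63, frames [56, 23, 20]
At position 12, page 63 is evicted.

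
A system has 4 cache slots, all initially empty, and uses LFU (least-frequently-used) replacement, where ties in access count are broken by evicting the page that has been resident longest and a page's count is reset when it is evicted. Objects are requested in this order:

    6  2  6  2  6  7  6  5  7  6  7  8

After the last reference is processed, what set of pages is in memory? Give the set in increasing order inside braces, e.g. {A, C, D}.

{2, 6, 7, 8}

6 → miss, frames {6}
2 → miss, frames {6,2}
6 → hit
2 → hit
6 → hit
7 → miss, frames {6,2,7}
6 → hit
5 → miss, frames {6,2,7,5}
7 → hit
6 → hit
7 → hit
8 → miss, evict 5, frames {6,2,7,8}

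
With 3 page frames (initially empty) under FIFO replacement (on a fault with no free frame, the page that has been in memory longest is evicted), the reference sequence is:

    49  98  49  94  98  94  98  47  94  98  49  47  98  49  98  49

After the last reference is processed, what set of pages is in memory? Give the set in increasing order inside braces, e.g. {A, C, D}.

49: fault, frames (49)
98: fault, frames (49 98)
49: hit
94: fault, frames (49 98 94)
98: hit
94: hit
98: hit
47: fault, evict 49, frames (98 94 47)
94: hit
98: hit
49: fault, evict 98, frames (94 47 49)
47: hit
98: fault, evict 94, frames (47 49 98)
49: hit
98: hit
49: hit

{47, 49, 98}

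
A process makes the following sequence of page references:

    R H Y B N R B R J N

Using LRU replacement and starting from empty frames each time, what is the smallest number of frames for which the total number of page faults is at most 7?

f=1: 10 faults
f=2: 9 faults
f=3: 8 faults
f=4: 7 faults
f=5: 6 faults
f=6: 6 faults
Smallest f with faults ≤ 7 is 4.

4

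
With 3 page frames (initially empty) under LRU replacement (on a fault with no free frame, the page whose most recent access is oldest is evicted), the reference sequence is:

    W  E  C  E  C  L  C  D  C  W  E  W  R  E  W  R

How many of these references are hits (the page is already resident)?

8

W: fault, frames {W}
E: fault, frames {W,E}
C: fault, frames {W,E,C}
E: hit
C: hit
L: fault, evict W, frames {E,C,L}
C: hit
D: fault, evict E, frames {L,C,D}
C: hit
W: fault, evict L, frames {D,C,W}
E: fault, evict D, frames {C,W,E}
W: hit
R: fault, evict C, frames {E,W,R}
E: hit
W: hit
R: hit
Hits: 8.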